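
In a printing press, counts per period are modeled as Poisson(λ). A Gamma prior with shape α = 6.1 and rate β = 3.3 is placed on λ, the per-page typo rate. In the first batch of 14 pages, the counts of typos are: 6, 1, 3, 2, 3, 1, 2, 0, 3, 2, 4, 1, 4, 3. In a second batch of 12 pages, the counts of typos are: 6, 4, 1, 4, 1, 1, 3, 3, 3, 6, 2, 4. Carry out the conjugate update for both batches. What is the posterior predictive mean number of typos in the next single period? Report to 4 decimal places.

2.6997

With a Gamma(shape α, rate β) prior, the Poisson likelihood is conjugate: the posterior is Gamma(α + ΣXᵢ, β + n).
Batch 1: sum of counts S = 35 over n = 14 pages.
After batch 1: Gamma(α+S, β+n) = Gamma(6.1+35, 3.3+14) = Gamma(41.1, 17.3).
Batch 2: sum of counts S = 38 over n = 12 pages.
After batch 2: Gamma(α+S, β+n) = Gamma(41.1+38, 17.3+12) = Gamma(79.1, 29.3).
The predictive distribution for one future period is NegBinom with mean α/β = 2.6997.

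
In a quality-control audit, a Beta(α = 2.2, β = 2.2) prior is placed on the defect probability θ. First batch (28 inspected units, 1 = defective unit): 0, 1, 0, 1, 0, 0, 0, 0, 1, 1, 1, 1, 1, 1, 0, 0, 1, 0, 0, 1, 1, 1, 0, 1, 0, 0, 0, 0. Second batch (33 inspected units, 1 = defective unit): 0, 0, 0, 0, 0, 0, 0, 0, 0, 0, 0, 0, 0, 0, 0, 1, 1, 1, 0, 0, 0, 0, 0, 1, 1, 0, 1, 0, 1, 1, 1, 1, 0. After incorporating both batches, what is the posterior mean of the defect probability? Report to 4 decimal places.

0.3853

The Beta prior is conjugate to a Binomial/Bernoulli likelihood; the update adds successes to α and failures to β.
After batch 1: Beta(2.2+13, 2.2+15) = Beta(15.2, 17.2).
After batch 2: Beta(15.2+10, 17.2+23) = Beta(25.2, 40.2).
Posterior mean = α/(α+β) = 25.2/65.4 = 0.3853.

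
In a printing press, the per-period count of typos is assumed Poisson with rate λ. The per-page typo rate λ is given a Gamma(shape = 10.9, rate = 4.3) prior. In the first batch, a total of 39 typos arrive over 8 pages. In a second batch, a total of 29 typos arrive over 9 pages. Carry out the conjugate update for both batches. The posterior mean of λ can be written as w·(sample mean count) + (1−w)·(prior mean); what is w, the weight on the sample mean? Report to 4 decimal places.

With a Gamma(shape α, rate β) prior, the Poisson likelihood is conjugate: the posterior is Gamma(α + ΣXᵢ, β + n).
Total number of pages: n = 8 + 9 = 17.
Posterior mean = (α₀+S)/(β₀+n) = [n/(β₀+n)]·(S/n) + [β₀/(β₀+n)]·(α₀/β₀), so only n and β₀ enter the weight.
Weight on data w = n/(β₀+n) = 17/(4.3+17) = 17/21.3 = 0.7981.

0.7981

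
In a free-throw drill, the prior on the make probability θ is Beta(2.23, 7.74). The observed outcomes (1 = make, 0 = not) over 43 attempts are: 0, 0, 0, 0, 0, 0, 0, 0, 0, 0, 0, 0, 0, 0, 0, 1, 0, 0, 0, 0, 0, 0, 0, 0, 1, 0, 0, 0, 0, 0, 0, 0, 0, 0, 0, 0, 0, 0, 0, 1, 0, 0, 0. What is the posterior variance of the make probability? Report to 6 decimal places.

0.001649

The Beta prior is conjugate to a Binomial/Bernoulli likelihood; the update adds successes to α and failures to β.
Posterior: Beta(α+k, β+n−k) = Beta(2.23+3, 7.74+40) = Beta(5.23, 47.74).
Var = αβ/((α+β)²(α+β+1)) = 5.23·47.74/(52.97²·53.97) = 0.001649.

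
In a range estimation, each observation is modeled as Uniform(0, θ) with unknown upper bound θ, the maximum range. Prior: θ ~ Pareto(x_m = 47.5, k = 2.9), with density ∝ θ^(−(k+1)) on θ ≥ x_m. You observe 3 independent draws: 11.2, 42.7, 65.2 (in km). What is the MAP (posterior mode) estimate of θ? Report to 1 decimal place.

65.2

A Pareto(scale x_m, shape k) prior on the upper bound θ of Uniform(0, θ) is conjugate: posterior is Pareto(max(x_m, max xᵢ), k + n).
Sample maximum = 65.2; prior scale x_m = 47.5 → posterior scale = max = 65.2.
Posterior shape = 2.9 + 3 = 5.9.
The Pareto density is decreasing on [x_m, ∞), so the mode is x_m = 65.2.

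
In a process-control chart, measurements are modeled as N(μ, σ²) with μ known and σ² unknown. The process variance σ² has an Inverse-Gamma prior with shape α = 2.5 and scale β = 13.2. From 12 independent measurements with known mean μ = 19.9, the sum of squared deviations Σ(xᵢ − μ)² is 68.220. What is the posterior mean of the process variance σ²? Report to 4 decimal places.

With known mean μ and an Inverse-Gamma(α, β) prior on σ², the Normal likelihood is conjugate: posterior is Inv-Gamma(α + n/2, β + Σ(xᵢ−μ)²/2).
Posterior: Inv-Gamma(2.5 + 12/2, 13.2 + 68.220/2) = Inv-Gamma(8.50, 47.3100).
E[σ²|data] = β/(α−1) = 47.3100/7.50 = 6.3080.

6.3080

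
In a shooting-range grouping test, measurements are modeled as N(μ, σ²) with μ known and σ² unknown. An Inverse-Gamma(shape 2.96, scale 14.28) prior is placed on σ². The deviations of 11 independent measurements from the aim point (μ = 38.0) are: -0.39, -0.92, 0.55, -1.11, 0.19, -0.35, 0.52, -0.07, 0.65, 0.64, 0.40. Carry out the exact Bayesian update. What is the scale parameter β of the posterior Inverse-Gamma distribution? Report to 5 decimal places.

With known mean μ and an Inverse-Gamma(α, β) prior on σ², the Normal likelihood is conjugate: posterior is Inv-Gamma(α + n/2, β + Σ(xᵢ−μ)²/2).
Σ(xᵢ−μ)² = (-0.39)² + (-0.92)² + (0.55)² + (-1.11)² + (0.19)² + (-0.35)² + (0.52)² + (-0.07)² + (0.65)² + (0.64)² + (0.40)² = 3.9591.
Posterior: Inv-Gamma(2.96 + 11/2, 14.28 + 3.9591/2) = Inv-Gamma(8.46, 16.25955).
Posterior β = 16.25955.

16.25955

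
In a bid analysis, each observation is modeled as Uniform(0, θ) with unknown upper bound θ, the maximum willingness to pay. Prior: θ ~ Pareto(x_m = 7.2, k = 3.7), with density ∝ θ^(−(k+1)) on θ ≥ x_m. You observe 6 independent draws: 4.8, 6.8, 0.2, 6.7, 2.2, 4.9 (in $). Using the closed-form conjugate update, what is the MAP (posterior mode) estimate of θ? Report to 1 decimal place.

7.2

A Pareto(scale x_m, shape k) prior on the upper bound θ of Uniform(0, θ) is conjugate: posterior is Pareto(max(x_m, max xᵢ), k + n).
Sample maximum = 6.8; prior scale x_m = 7.2 → posterior scale = max = 7.2.
Posterior shape = 3.7 + 6 = 9.7.
The Pareto density is decreasing on [x_m, ∞), so the mode is x_m = 7.2.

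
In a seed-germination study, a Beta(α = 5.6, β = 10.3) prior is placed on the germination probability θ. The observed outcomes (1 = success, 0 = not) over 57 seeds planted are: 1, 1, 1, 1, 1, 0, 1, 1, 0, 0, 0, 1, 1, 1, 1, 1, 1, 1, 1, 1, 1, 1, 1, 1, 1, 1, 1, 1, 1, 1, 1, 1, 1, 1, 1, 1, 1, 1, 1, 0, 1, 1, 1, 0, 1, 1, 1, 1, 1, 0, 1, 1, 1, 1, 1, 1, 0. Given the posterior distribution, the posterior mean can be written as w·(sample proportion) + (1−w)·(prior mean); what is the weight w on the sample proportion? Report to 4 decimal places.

0.7819

The Beta prior is conjugate to a Binomial/Bernoulli likelihood; the update adds successes to α and failures to β.
Posterior mean = (α₀+k)/(α₀+β₀+n) = [n/(α₀+β₀+n)]·(k/n) + [(α₀+β₀)/(α₀+β₀+n)]·α₀/(α₀+β₀), so only n and the prior enter the weight.
The weight on the data is w = n/(α₀+β₀+n) = 57/(5.6+10.3+57) = 57/72.9 = 0.7819.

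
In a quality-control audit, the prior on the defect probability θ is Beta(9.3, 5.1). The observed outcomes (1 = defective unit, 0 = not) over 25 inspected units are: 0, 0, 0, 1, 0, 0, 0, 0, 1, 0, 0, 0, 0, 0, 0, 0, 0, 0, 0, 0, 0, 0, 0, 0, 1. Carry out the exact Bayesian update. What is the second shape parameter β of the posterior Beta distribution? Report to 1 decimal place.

The Beta prior is conjugate to a Binomial/Bernoulli likelihood; the update adds successes to α and failures to β.
Posterior: Beta(α+k, β+n−k) = Beta(9.3+3, 5.1+22) = Beta(12.3, 27.1).
Posterior β = 27.1.

27.1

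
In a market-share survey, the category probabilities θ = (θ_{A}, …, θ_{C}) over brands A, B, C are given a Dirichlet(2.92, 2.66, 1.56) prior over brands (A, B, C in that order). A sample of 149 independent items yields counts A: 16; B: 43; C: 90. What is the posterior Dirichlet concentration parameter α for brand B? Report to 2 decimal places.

45.66

The Dirichlet prior is conjugate to the Multinomial likelihood: each posterior αⱼ = prior αⱼ + observed count nⱼ.
Posterior concentration: (18.92, 45.66, 91.56), total = 156.14.
α_{B} = 2.66 + 43 = 45.66.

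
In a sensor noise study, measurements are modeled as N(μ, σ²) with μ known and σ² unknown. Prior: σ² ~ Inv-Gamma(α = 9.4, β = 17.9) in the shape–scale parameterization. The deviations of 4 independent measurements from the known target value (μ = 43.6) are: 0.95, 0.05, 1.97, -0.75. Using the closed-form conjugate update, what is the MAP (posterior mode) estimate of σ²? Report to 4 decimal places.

1.6592

With known mean μ and an Inverse-Gamma(α, β) prior on σ², the Normal likelihood is conjugate: posterior is Inv-Gamma(α + n/2, β + Σ(xᵢ−μ)²/2).
Σ(xᵢ−μ)² = (0.95)² + (0.05)² + (1.97)² + (-0.75)² = 5.3484.
Posterior: Inv-Gamma(9.4 + 4/2, 17.9 + 5.3484/2) = Inv-Gamma(11.40, 20.57420).
Mode = β/(α+1) = 20.57420/12.40 = 1.6592.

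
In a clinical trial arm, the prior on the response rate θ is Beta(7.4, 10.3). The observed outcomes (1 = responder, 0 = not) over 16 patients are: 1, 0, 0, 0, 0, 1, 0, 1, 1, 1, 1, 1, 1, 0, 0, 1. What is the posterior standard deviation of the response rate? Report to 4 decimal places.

The Beta prior is conjugate to a Binomial/Bernoulli likelihood; the update adds successes to α and failures to β.
Posterior: Beta(α+k, β+n−k) = Beta(7.4+9, 10.3+7) = Beta(16.4, 17.3).
Var = αβ/((α+β)²(α+β+1)) = 16.4·17.3/(33.7²·34.7) = 0.00719947; SD = √0.00719947 = 0.0848.

0.0848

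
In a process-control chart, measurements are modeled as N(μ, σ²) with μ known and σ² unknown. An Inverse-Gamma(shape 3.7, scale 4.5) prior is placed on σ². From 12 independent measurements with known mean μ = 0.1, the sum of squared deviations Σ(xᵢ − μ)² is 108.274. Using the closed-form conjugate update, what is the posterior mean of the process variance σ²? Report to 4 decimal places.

With known mean μ and an Inverse-Gamma(α, β) prior on σ², the Normal likelihood is conjugate: posterior is Inv-Gamma(α + n/2, β + Σ(xᵢ−μ)²/2).
Posterior: Inv-Gamma(3.7 + 12/2, 4.5 + 108.274/2) = Inv-Gamma(9.70, 58.6370).
E[σ²|data] = β/(α−1) = 58.6370/8.70 = 6.7399.

6.7399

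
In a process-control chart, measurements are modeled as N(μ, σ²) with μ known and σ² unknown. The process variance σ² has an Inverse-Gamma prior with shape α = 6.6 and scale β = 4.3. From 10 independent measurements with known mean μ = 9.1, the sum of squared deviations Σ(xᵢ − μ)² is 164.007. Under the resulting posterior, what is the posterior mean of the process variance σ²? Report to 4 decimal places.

With known mean μ and an Inverse-Gamma(α, β) prior on σ², the Normal likelihood is conjugate: posterior is Inv-Gamma(α + n/2, β + Σ(xᵢ−μ)²/2).
Posterior: Inv-Gamma(6.6 + 10/2, 4.3 + 164.007/2) = Inv-Gamma(11.60, 86.3035).
E[σ²|data] = β/(α−1) = 86.3035/10.60 = 8.1418.

8.1418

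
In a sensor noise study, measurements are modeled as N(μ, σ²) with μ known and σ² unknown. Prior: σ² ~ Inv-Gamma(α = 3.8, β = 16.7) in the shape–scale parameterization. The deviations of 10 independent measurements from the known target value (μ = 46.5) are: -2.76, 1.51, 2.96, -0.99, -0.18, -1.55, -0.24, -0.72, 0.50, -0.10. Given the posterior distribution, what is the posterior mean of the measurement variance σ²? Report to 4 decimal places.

3.6096

With known mean μ and an Inverse-Gamma(α, β) prior on σ², the Normal likelihood is conjugate: posterior is Inv-Gamma(α + n/2, β + Σ(xᵢ−μ)²/2).
Σ(xᵢ−μ)² = (-2.76)² + (1.51)² + (2.96)² + (-0.99)² + (-0.18)² + (-1.55)² + (-0.24)² + (-0.72)² + (0.50)² + (-0.10)² = 22.9103.
Posterior: Inv-Gamma(3.8 + 10/2, 16.7 + 22.9103/2) = Inv-Gamma(8.80, 28.15515).
E[σ²|data] = β/(α−1) = 28.15515/7.80 = 3.6096.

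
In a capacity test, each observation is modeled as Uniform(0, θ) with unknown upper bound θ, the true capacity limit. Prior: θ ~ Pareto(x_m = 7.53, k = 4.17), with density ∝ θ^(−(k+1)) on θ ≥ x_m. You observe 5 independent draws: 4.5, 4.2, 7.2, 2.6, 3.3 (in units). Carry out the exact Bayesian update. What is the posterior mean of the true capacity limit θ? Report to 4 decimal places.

A Pareto(scale x_m, shape k) prior on the upper bound θ of Uniform(0, θ) is conjugate: posterior is Pareto(max(x_m, max xᵢ), k + n).
Sample maximum = 7.2; prior scale x_m = 7.53 → posterior scale = max = 7.53.
Posterior shape = 4.17 + 5 = 9.17.
E[θ|data] = k·x_m/(k−1) = 9.17·7.53/8.17 = 8.4517.

8.4517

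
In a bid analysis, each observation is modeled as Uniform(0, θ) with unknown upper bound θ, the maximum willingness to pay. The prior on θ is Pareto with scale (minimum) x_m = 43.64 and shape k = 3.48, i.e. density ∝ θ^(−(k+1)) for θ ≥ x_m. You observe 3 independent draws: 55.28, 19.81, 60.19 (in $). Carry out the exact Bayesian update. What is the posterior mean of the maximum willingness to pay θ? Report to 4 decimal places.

A Pareto(scale x_m, shape k) prior on the upper bound θ of Uniform(0, θ) is conjugate: posterior is Pareto(max(x_m, max xᵢ), k + n).
Sample maximum = 60.19; prior scale x_m = 43.64 → posterior scale = max = 60.19.
Posterior shape = 3.48 + 3 = 6.48.
E[θ|data] = k·x_m/(k−1) = 6.48·60.19/5.48 = 71.1736.

71.1736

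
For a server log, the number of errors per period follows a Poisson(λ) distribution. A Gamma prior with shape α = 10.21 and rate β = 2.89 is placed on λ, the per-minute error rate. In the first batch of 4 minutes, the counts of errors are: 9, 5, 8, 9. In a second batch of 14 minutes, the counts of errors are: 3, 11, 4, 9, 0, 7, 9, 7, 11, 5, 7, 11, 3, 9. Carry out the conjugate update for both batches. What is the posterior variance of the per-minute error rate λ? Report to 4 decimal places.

With a Gamma(shape α, rate β) prior, the Poisson likelihood is conjugate: the posterior is Gamma(α + ΣXᵢ, β + n).
Batch 1: sum of counts S = 31 over n = 4 minutes.
After batch 1: Gamma(α+S, β+n) = Gamma(10.21+31, 2.89+4) = Gamma(41.21, 6.89).
Batch 2: sum of counts S = 96 over n = 14 minutes.
After batch 2: Gamma(α+S, β+n) = Gamma(41.21+96, 6.89+14) = Gamma(137.21, 20.89).
Var = α/β² = 137.21/20.89² = 0.3144.

0.3144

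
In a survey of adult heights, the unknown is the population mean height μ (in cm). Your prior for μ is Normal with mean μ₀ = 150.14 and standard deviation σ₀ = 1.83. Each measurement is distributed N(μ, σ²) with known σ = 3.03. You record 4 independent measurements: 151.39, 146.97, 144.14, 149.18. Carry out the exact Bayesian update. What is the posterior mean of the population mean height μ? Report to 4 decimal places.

For Normal data with known variance σ², a Normal(μ₀, σ₀²) prior on μ is conjugate. Posterior precision = 1/σ₀² + n/σ²; posterior mean is the precision-weighted average of μ₀ and x̄.
Σxᵢ = 151.39 + 146.97 + 144.14 + 149.18 = 591.68, so n·x̄ = 591.68.
σ₀² = 1.83² = 3.3489, σ² = 3.03² = 9.1809; σ² + n·σ₀² = 9.1809 + 4·3.3489 = 22.5765.
Posterior mean = (μ₀/σ₀² + n·x̄/σ²)/(1/σ₀² + n/σ²) = (σ²·μ₀ + σ₀²·n·x̄)/(σ² + n·σ₀²) = (9.1809·150.14 + 3.3489·591.68)/22.5765 = 3359.897478/22.5765 = 148.8228.

148.8228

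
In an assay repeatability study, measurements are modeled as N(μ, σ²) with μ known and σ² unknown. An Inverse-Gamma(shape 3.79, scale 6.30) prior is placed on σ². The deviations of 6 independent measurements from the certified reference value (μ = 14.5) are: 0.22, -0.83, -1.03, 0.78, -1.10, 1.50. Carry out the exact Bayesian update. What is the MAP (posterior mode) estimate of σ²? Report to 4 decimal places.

1.1853

With known mean μ and an Inverse-Gamma(α, β) prior on σ², the Normal likelihood is conjugate: posterior is Inv-Gamma(α + n/2, β + Σ(xᵢ−μ)²/2).
Σ(xᵢ−μ)² = (0.22)² + (-0.83)² + (-1.03)² + (0.78)² + (-1.10)² + (1.50)² = 5.8666.
Posterior: Inv-Gamma(3.79 + 6/2, 6.30 + 5.8666/2) = Inv-Gamma(6.79, 9.23330).
Mode = β/(α+1) = 9.23330/7.79 = 1.1853.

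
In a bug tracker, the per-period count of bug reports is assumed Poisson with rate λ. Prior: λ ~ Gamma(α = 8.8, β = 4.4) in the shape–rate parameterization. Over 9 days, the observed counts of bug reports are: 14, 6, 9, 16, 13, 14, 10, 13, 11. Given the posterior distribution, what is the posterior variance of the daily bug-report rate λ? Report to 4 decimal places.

0.6393

With a Gamma(shape α, rate β) prior, the Poisson likelihood is conjugate: the posterior is Gamma(α + ΣXᵢ, β + n).
Sum of counts S = 106 over n = 9 days.
Posterior: Gamma(α+S, β+n) = Gamma(8.8+106, 4.4+9) = Gamma(114.8, 13.4).
Var = α/β² = 114.8/13.4² = 0.6393.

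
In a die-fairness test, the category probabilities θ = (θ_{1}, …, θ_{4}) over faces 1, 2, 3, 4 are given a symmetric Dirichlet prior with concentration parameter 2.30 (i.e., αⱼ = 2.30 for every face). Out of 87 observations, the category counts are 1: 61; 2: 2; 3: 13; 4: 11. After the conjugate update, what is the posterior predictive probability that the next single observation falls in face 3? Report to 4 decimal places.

The Dirichlet prior is conjugate to the Multinomial likelihood: each posterior αⱼ = prior αⱼ + observed count nⱼ.
Posterior concentration: (63.30, 4.30, 15.30, 13.30), total = 96.20.
P(next = 3 | data) = α_{3}/Σα = 0.1590.

0.1590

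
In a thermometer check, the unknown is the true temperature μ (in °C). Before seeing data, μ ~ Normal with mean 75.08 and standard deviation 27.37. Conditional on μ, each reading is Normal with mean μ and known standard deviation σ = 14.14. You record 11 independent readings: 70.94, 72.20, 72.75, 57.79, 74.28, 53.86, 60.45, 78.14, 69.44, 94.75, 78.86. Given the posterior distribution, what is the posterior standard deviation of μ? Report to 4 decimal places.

For Normal data with known variance σ², a Normal(μ₀, σ₀²) prior on μ is conjugate. Posterior precision = 1/σ₀² + n/σ²; posterior mean is the precision-weighted average of μ₀ and x̄.
σ₀² = 27.37² = 749.1169, σ² = 14.14² = 199.9396; σ² + n·σ₀² = 199.9396 + 11·749.1169 = 8440.2255.
Posterior precision = 1/σ₀² + n/σ² = 1/749.1169 + 11/199.9396 = (σ² + n·σ₀²)/(σ₀²σ²) = 8440.2255/(749.1169·199.9396); posterior variance σₙ² = σ₀²σ²/(σ² + n·σ₀²) = 749.1169·199.9396/8440.2255 = 17.745750.
Posterior SD = √σₙ² = √(749.1169·199.9396/8440.2255) = 4.2126.

4.2126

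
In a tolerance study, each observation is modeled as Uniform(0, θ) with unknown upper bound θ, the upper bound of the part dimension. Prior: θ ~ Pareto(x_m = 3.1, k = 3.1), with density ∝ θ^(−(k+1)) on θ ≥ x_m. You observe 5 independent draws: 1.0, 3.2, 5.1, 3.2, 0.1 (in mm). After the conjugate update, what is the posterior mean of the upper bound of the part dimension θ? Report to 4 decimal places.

5.8183

A Pareto(scale x_m, shape k) prior on the upper bound θ of Uniform(0, θ) is conjugate: posterior is Pareto(max(x_m, max xᵢ), k + n).
Sample maximum = 5.1; prior scale x_m = 3.1 → posterior scale = max = 5.1.
Posterior shape = 3.1 + 5 = 8.1.
E[θ|data] = k·x_m/(k−1) = 8.1·5.1/7.1 = 5.8183.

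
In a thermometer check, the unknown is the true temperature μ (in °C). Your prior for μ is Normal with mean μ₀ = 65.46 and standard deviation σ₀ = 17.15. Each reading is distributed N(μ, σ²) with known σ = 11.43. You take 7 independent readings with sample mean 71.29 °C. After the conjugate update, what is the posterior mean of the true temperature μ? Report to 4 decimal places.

For Normal data with known variance σ², a Normal(μ₀, σ₀²) prior on μ is conjugate. Posterior precision = 1/σ₀² + n/σ²; posterior mean is the precision-weighted average of μ₀ and x̄.
n·x̄ = 7·71.29 = 499.03.
σ₀² = 17.15² = 294.1225, σ² = 11.43² = 130.6449; σ² + n·σ₀² = 130.6449 + 7·294.1225 = 2189.5024.
Posterior mean = (μ₀/σ₀² + n·x̄/σ²)/(1/σ₀² + n/σ²) = (σ²·μ₀ + σ₀²·n·x̄)/(σ² + n·σ₀²) = (130.6449·65.46 + 294.1225·499.03)/2189.5024 = 155327.966329/2189.5024 = 70.9421.

70.9421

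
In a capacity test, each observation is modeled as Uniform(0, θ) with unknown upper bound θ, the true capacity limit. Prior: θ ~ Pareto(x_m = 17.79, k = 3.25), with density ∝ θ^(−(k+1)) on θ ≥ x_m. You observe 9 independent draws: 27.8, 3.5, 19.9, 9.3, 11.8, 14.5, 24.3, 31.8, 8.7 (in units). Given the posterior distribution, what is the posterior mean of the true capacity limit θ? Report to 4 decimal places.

34.6267

A Pareto(scale x_m, shape k) prior on the upper bound θ of Uniform(0, θ) is conjugate: posterior is Pareto(max(x_m, max xᵢ), k + n).
Sample maximum = 31.8; prior scale x_m = 17.79 → posterior scale = max = 31.80.
Posterior shape = 3.25 + 9 = 12.25.
E[θ|data] = k·x_m/(k−1) = 12.25·31.80/11.25 = 34.6267.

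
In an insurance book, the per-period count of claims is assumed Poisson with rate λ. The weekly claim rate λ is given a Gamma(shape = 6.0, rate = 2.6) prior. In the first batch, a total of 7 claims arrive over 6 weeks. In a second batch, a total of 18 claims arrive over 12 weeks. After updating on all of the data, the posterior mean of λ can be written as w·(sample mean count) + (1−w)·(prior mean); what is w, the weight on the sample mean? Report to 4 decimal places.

With a Gamma(shape α, rate β) prior, the Poisson likelihood is conjugate: the posterior is Gamma(α + ΣXᵢ, β + n).
Total number of weeks: n = 6 + 12 = 18.
Posterior mean = (α₀+S)/(β₀+n) = [n/(β₀+n)]·(S/n) + [β₀/(β₀+n)]·(α₀/β₀), so only n and β₀ enter the weight.
Weight on data w = n/(β₀+n) = 18/(2.6+18) = 18/20.6 = 0.8738.

0.8738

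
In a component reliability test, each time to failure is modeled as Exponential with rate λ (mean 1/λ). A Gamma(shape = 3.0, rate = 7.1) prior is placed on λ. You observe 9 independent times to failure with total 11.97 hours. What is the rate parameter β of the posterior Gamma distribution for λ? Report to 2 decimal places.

19.07

With a Gamma(shape α, rate β) prior on the exponential rate λ, the posterior after n observations with total T = Σxᵢ is Gamma(α+n, β+T).
Posterior: Gamma(3.0+9, 7.1+11.97) = Gamma(12.0, 19.07).
Posterior β = 19.07.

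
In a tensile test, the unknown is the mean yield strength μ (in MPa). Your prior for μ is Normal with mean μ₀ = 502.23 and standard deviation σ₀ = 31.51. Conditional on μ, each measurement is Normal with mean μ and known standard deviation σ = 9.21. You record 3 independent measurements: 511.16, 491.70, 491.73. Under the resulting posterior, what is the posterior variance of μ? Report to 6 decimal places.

27.491803

For Normal data with known variance σ², a Normal(μ₀, σ₀²) prior on μ is conjugate. Posterior precision = 1/σ₀² + n/σ²; posterior mean is the precision-weighted average of μ₀ and x̄.
σ₀² = 31.51² = 992.8801, σ² = 9.21² = 84.8241; σ² + n·σ₀² = 84.8241 + 3·992.8801 = 3063.4644.
Posterior precision = 1/σ₀² + n/σ² = 1/992.8801 + 3/84.8241 = (σ² + n·σ₀²)/(σ₀²σ²) = 3063.4644/(992.8801·84.8241); posterior variance σₙ² = σ₀²σ²/(σ² + n·σ₀²) = 992.8801·84.8241/3063.4644 = 27.491803.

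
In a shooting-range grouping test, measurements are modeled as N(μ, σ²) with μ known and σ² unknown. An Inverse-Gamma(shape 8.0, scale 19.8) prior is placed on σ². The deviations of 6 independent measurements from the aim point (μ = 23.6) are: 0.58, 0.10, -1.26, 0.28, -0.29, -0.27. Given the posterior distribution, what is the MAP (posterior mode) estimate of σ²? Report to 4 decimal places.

With known mean μ and an Inverse-Gamma(α, β) prior on σ², the Normal likelihood is conjugate: posterior is Inv-Gamma(α + n/2, β + Σ(xᵢ−μ)²/2).
Σ(xᵢ−μ)² = (0.58)² + (0.10)² + (-1.26)² + (0.28)² + (-0.29)² + (-0.27)² = 2.1694.
Posterior: Inv-Gamma(8.0 + 6/2, 19.8 + 2.1694/2) = Inv-Gamma(11.00, 20.88470).
Mode = β/(α+1) = 20.88470/12.00 = 1.7404.

1.7404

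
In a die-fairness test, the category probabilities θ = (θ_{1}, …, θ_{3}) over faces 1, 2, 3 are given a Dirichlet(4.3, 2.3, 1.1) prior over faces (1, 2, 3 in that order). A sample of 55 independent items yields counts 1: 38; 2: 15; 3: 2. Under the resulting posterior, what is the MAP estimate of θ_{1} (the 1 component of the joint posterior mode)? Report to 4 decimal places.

0.6918

The Dirichlet prior is conjugate to the Multinomial likelihood: each posterior αⱼ = prior αⱼ + observed count nⱼ.
Posterior concentration: (42.3, 17.3, 3.1), total = 62.7.
Joint mode component: (α_{1}−1)/(Σα−K) = 41.3/59.7 = 0.6918.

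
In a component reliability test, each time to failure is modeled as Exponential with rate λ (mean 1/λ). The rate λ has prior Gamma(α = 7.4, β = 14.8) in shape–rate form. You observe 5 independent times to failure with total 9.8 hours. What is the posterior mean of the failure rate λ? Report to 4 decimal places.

0.5041

With a Gamma(shape α, rate β) prior on the exponential rate λ, the posterior after n observations with total T = Σxᵢ is Gamma(α+n, β+T).
Posterior: Gamma(7.4+5, 14.8+9.8) = Gamma(12.4, 24.6).
Posterior mean of λ = α/β = 12.4/24.6 = 0.5041.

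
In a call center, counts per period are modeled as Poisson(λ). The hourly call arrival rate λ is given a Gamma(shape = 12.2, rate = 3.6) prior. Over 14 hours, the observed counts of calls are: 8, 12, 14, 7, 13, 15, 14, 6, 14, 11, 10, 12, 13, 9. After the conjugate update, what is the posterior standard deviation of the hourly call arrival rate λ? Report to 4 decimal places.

0.7413

With a Gamma(shape α, rate β) prior, the Poisson likelihood is conjugate: the posterior is Gamma(α + ΣXᵢ, β + n).
Sum of counts S = 158 over n = 14 hours.
Posterior: Gamma(α+S, β+n) = Gamma(12.2+158, 3.6+14) = Gamma(170.2, 17.6).
SD = √α/β = √170.2/17.6 = 0.7413.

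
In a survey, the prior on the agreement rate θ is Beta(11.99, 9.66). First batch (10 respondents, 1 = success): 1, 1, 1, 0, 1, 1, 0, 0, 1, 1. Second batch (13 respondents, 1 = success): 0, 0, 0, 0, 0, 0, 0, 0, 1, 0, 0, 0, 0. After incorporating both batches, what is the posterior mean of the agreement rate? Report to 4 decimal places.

0.4477

The Beta prior is conjugate to a Binomial/Bernoulli likelihood; the update adds successes to α and failures to β.
After batch 1: Beta(11.99+7, 9.66+3) = Beta(18.99, 12.66).
After batch 2: Beta(18.99+1, 12.66+12) = Beta(19.99, 24.66).
Posterior mean = α/(α+β) = 19.99/44.65 = 0.4477.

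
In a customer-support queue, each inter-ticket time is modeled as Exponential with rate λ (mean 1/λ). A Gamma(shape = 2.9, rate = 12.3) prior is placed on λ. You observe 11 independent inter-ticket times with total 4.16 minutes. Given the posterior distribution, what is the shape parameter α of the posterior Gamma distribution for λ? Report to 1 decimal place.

With a Gamma(shape α, rate β) prior on the exponential rate λ, the posterior after n observations with total T = Σxᵢ is Gamma(α+n, β+T).
Posterior: Gamma(2.9+11, 12.3+4.16) = Gamma(13.9, 16.46).
Posterior α = 13.9.

13.9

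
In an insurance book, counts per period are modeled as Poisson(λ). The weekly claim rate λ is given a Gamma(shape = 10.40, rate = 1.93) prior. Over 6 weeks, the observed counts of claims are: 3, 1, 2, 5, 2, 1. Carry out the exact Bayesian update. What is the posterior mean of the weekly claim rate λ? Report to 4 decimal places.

3.0769

With a Gamma(shape α, rate β) prior, the Poisson likelihood is conjugate: the posterior is Gamma(α + ΣXᵢ, β + n).
Sum of counts S = 14 over n = 6 weeks.
Posterior: Gamma(α+S, β+n) = Gamma(10.40+14, 1.93+6) = Gamma(24.40, 7.93).
Posterior mean = α/β = 24.40/7.93 = 3.0769.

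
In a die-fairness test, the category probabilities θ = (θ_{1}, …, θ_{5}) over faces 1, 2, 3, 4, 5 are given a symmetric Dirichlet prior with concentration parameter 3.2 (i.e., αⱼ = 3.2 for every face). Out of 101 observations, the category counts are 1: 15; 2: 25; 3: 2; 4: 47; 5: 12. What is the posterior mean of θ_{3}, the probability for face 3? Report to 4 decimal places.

0.0444

The Dirichlet prior is conjugate to the Multinomial likelihood: each posterior αⱼ = prior αⱼ + observed count nⱼ.
Posterior concentration: (18.2, 28.2, 5.2, 50.2, 15.2), total = 117.0.
E[θ_{3}|data] = α_{3}/Σα = 5.2/117.0 = 0.0444.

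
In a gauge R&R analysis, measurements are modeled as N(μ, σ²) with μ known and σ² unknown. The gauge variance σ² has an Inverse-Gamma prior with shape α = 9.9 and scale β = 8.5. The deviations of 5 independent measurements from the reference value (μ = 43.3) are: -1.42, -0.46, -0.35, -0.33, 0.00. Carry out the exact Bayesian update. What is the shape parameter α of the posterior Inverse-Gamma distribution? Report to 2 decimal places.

12.40

With known mean μ and an Inverse-Gamma(α, β) prior on σ², the Normal likelihood is conjugate: posterior is Inv-Gamma(α + n/2, β + Σ(xᵢ−μ)²/2).
Σ(xᵢ−μ)² = (-1.42)² + (-0.46)² + (-0.35)² + (-0.33)² + (0.00)² = 2.4594.
Posterior: Inv-Gamma(9.9 + 5/2, 8.5 + 2.4594/2) = Inv-Gamma(12.40, 9.72970).
Posterior α = 12.40.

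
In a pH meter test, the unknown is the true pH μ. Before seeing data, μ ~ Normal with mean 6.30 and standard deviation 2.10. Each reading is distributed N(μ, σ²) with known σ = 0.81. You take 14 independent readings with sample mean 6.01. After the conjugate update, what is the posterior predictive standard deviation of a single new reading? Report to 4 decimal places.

0.8381

For Normal data with known variance σ², a Normal(μ₀, σ₀²) prior on μ is conjugate. Posterior precision = 1/σ₀² + n/σ²; posterior mean is the precision-weighted average of μ₀ and x̄.
σ₀² = 2.10² = 4.41, σ² = 0.81² = 0.6561; σ² + n·σ₀² = 0.6561 + 14·4.41 = 62.3961.
Posterior precision = 1/σ₀² + n/σ² = 1/4.41 + 14/0.6561 = (σ² + n·σ₀²)/(σ₀²σ²) = 62.3961/(4.41·0.6561); posterior variance σₙ² = σ₀²σ²/(σ² + n·σ₀²) = 4.41·0.6561/62.3961 = 0.046372.
Predictive variance for one new observation = σₙ² + σ² = 4.41·0.6561/62.3961 + 0.6561 = σ²·(σ₀² + 62.3961)/62.3961 = 0.6561·66.8061/62.3961 = 0.702472; SD = √(0.6561·66.8061/62.3961) = 0.8381.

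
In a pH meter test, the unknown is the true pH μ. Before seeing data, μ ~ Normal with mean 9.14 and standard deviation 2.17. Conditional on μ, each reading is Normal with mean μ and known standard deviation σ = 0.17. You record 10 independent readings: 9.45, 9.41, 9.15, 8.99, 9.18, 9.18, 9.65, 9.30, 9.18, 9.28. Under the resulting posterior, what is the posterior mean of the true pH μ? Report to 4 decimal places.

For Normal data with known variance σ², a Normal(μ₀, σ₀²) prior on μ is conjugate. Posterior precision = 1/σ₀² + n/σ²; posterior mean is the precision-weighted average of μ₀ and x̄.
Σxᵢ = 9.45 + 9.41 + 9.15 + 8.99 + 9.18 + 9.18 + 9.65 + 9.30 + 9.18 + 9.28 = 92.77, so n·x̄ = 92.77.
σ₀² = 2.17² = 4.7089, σ² = 0.17² = 0.0289; σ² + n·σ₀² = 0.0289 + 10·4.7089 = 47.1179.
Posterior mean = (μ₀/σ₀² + n·x̄/σ²)/(1/σ₀² + n/σ²) = (σ²·μ₀ + σ₀²·n·x̄)/(σ² + n·σ₀²) = (0.0289·9.14 + 4.7089·92.77)/47.1179 = 437.108799/47.1179 = 9.2769.

9.2769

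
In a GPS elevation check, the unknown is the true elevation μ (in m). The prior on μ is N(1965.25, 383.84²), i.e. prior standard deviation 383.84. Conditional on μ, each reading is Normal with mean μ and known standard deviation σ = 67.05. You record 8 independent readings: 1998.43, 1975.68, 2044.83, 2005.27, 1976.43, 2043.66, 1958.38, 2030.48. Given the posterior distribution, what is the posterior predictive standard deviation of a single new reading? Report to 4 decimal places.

For Normal data with known variance σ², a Normal(μ₀, σ₀²) prior on μ is conjugate. Posterior precision = 1/σ₀² + n/σ²; posterior mean is the precision-weighted average of μ₀ and x̄.
σ₀² = 383.84² = 147333.1456, σ² = 67.05² = 4495.7025; σ² + n·σ₀² = 4495.7025 + 8·147333.1456 = 1183160.8673.
Posterior precision = 1/σ₀² + n/σ² = 1/147333.1456 + 8/4495.7025 = (σ² + n·σ₀²)/(σ₀²σ²) = 1183160.8673/(147333.1456·4495.7025); posterior variance σₙ² = σ₀²σ²/(σ² + n·σ₀²) = 147333.1456·4495.7025/1183160.8673 = 559.827500.
Predictive variance for one new observation = σₙ² + σ² = 147333.1456·4495.7025/1183160.8673 + 4495.7025 = σ²·(σ₀² + 1183160.8673)/1183160.8673 = 4495.7025·1330494.0129/1183160.8673 = 5055.530000; SD = √(4495.7025·1330494.0129/1183160.8673) = 71.1023.

71.1023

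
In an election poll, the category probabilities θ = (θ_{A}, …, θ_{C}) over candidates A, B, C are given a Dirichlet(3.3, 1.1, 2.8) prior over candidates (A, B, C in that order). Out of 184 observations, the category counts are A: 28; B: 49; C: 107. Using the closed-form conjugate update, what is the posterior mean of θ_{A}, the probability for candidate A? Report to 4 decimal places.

The Dirichlet prior is conjugate to the Multinomial likelihood: each posterior αⱼ = prior αⱼ + observed count nⱼ.
Posterior concentration: (31.3, 50.1, 109.8), total = 191.2.
E[θ_{A}|data] = α_{A}/Σα = 31.3/191.2 = 0.1637.

0.1637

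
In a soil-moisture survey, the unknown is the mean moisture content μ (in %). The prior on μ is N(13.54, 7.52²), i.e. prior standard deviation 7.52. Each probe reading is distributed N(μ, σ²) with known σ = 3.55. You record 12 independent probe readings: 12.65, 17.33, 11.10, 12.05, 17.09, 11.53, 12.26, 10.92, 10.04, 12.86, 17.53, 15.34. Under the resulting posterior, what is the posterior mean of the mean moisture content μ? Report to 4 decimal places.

For Normal data with known variance σ², a Normal(μ₀, σ₀²) prior on μ is conjugate. Posterior precision = 1/σ₀² + n/σ²; posterior mean is the precision-weighted average of μ₀ and x̄.
Σxᵢ = 12.65 + 17.33 + 11.10 + 12.05 + 17.09 + 11.53 + 12.26 + 10.92 + 10.04 + 12.86 + 17.53 + 15.34 = 160.7, so n·x̄ = 160.7.
σ₀² = 7.52² = 56.5504, σ² = 3.55² = 12.6025; σ² + n·σ₀² = 12.6025 + 12·56.5504 = 691.2073.
Posterior mean = (μ₀/σ₀² + n·x̄/σ²)/(1/σ₀² + n/σ²) = (σ²·μ₀ + σ₀²·n·x̄)/(σ² + n·σ₀²) = (12.6025·13.54 + 56.5504·160.7)/691.2073 = 9258.28713/691.2073 = 13.3944.

13.3944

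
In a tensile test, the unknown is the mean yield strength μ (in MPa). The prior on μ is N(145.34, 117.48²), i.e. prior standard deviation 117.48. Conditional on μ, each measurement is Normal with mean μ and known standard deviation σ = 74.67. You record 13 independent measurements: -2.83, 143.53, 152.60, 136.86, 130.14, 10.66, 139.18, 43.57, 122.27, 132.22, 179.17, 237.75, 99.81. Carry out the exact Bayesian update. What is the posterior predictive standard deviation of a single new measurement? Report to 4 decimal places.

77.4053

For Normal data with known variance σ², a Normal(μ₀, σ₀²) prior on μ is conjugate. Posterior precision = 1/σ₀² + n/σ²; posterior mean is the precision-weighted average of μ₀ and x̄.
σ₀² = 117.48² = 13801.5504, σ² = 74.67² = 5575.6089; σ² + n·σ₀² = 5575.6089 + 13·13801.5504 = 184995.7641.
Posterior precision = 1/σ₀² + n/σ² = 1/13801.5504 + 13/5575.6089 = (σ² + n·σ₀²)/(σ₀²σ²) = 184995.7641/(13801.5504·5575.6089); posterior variance σₙ² = σ₀²σ²/(σ² + n·σ₀²) = 13801.5504·5575.6089/184995.7641 = 415.966536.
Predictive variance for one new observation = σₙ² + σ² = 13801.5504·5575.6089/184995.7641 + 5575.6089 = σ²·(σ₀² + 184995.7641)/184995.7641 = 5575.6089·198797.3145/184995.7641 = 5991.575436; SD = √(5575.6089·198797.3145/184995.7641) = 77.4053.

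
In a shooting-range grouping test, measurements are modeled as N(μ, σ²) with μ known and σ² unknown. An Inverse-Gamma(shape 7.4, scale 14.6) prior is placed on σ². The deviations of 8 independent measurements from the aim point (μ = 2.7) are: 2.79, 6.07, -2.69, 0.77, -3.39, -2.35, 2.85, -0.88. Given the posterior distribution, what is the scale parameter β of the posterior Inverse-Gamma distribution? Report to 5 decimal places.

53.78475

With known mean μ and an Inverse-Gamma(α, β) prior on σ², the Normal likelihood is conjugate: posterior is Inv-Gamma(α + n/2, β + Σ(xᵢ−μ)²/2).
Σ(xᵢ−μ)² = (2.79)² + (6.07)² + (-2.69)² + (0.77)² + (-3.39)² + (-2.35)² + (2.85)² + (-0.88)² = 78.3695.
Posterior: Inv-Gamma(7.4 + 8/2, 14.6 + 78.3695/2) = Inv-Gamma(11.40, 53.78475).
Posterior β = 53.78475.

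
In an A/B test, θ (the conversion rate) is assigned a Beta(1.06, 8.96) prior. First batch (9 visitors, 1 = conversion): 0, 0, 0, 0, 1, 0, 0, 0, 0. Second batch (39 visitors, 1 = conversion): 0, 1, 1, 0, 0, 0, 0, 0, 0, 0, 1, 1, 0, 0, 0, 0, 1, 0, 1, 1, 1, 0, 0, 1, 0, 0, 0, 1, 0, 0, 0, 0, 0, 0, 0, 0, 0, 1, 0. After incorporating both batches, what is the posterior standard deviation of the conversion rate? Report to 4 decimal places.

The Beta prior is conjugate to a Binomial/Bernoulli likelihood; the update adds successes to α and failures to β.
After batch 1: Beta(1.06+1, 8.96+8) = Beta(2.06, 16.96).
After batch 2: Beta(2.06+11, 16.96+28) = Beta(13.06, 44.96).
Var = αβ/((α+β)²(α+β+1)) = 13.06·44.96/(58.02²·59.02) = 0.00295539; SD = √0.00295539 = 0.0544.

0.0544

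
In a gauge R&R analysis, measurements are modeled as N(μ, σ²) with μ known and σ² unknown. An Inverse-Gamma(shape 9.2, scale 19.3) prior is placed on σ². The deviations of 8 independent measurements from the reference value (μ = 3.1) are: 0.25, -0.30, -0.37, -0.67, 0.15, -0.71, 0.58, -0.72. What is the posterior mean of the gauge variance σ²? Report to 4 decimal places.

With known mean μ and an Inverse-Gamma(α, β) prior on σ², the Normal likelihood is conjugate: posterior is Inv-Gamma(α + n/2, β + Σ(xᵢ−μ)²/2).
Σ(xᵢ−μ)² = (0.25)² + (-0.30)² + (-0.37)² + (-0.67)² + (0.15)² + (-0.71)² + (0.58)² + (-0.72)² = 2.1197.
Posterior: Inv-Gamma(9.2 + 8/2, 19.3 + 2.1197/2) = Inv-Gamma(13.20, 20.35985).
E[σ²|data] = β/(α−1) = 20.35985/12.20 = 1.6688.

1.6688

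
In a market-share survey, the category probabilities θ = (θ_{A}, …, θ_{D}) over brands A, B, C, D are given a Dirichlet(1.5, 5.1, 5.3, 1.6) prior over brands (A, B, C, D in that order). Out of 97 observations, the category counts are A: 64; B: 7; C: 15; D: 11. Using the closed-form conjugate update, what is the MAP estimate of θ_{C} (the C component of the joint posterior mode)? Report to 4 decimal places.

The Dirichlet prior is conjugate to the Multinomial likelihood: each posterior αⱼ = prior αⱼ + observed count nⱼ.
Posterior concentration: (65.5, 12.1, 20.3, 12.6), total = 110.5.
Joint mode component: (α_{C}−1)/(Σα−K) = 19.3/106.5 = 0.1812.

0.1812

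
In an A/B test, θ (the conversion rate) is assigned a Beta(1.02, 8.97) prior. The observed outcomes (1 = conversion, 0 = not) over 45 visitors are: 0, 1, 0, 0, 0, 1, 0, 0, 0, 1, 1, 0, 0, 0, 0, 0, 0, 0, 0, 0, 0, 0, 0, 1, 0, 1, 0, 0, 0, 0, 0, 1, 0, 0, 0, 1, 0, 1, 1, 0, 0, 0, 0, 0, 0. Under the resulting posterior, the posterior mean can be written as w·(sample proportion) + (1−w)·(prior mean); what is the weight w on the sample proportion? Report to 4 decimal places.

The Beta prior is conjugate to a Binomial/Bernoulli likelihood; the update adds successes to α and failures to β.
Posterior mean = (α₀+k)/(α₀+β₀+n) = [n/(α₀+β₀+n)]·(k/n) + [(α₀+β₀)/(α₀+β₀+n)]·α₀/(α₀+β₀), so only n and the prior enter the weight.
The weight on the data is w = n/(α₀+β₀+n) = 45/(1.02+8.97+45) = 45/54.99 = 0.8183.

0.8183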